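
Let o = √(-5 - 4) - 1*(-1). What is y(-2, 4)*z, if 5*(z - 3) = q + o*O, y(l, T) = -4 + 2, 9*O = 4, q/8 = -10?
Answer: 1162/45 - 8*I/15 ≈ 25.822 - 0.53333*I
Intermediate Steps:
q = -80 (q = 8*(-10) = -80)
O = 4/9 (O = (⅑)*4 = 4/9 ≈ 0.44444)
y(l, T) = -2
o = 1 + 3*I (o = √(-9) + 1 = 3*I + 1 = 1 + 3*I ≈ 1.0 + 3.0*I)
z = -581/45 + 4*I/15 (z = 3 + (-80 + (1 + 3*I)*(4/9))/5 = 3 + (-80 + (4/9 + 4*I/3))/5 = 3 + (-716/9 + 4*I/3)/5 = 3 + (-716/45 + 4*I/15) = -581/45 + 4*I/15 ≈ -12.911 + 0.26667*I)
y(-2, 4)*z = -2*(-581/45 + 4*I/15) = 1162/45 - 8*I/15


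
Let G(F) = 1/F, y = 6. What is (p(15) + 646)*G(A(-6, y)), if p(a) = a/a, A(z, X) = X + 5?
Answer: 647/11 ≈ 58.818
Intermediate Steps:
A(z, X) = 5 + X
p(a) = 1
(p(15) + 646)*G(A(-6, y)) = (1 + 646)/(5 + 6) = 647/11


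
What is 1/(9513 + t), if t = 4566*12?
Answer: 1/64305 ≈ 1.5551e-5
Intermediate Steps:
t = 54792
1/(9513 + t) = 1/(9513 + 54792) = 1/64305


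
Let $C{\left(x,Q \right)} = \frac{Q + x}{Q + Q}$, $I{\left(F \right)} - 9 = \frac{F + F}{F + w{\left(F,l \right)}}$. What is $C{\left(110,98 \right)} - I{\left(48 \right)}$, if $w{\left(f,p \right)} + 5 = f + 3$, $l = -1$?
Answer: $- \frac{20635}{2303} \approx -8.9601$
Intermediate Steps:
$w{\left(f,p \right)} = -2 + f$ ($w{\left(f,p \right)} = -5 + \left(f + 3\right) = -5 + \left(3 + f\right) = -2 + f$)
$I{\left(F \right)} = 9 + \frac{2 F}{-2 + 2 F}$ ($I{\left(F \right)} = 9 + \frac{F + F}{F + \left(-2 + F\right)} = 9 + \frac{2 F}{-2 + 2 F}$)
$C{\left(x,Q \right)} = \frac{Q + x}{2 Q}$
$C{\left(110,98 \right)} - I{\left(48 \right)} = \frac{98 + 110}{2 \cdot 98} - \frac{-9 + 10 \cdot 48}{-1 + 48} = \frac{1}{2} \cdot \frac{1}{98} \cdot 208 - \frac{-9 + 480}{47} = \frac{52}{49} - \frac{1}{47} \cdot 471 = \frac{52}{49} - \frac{471}{47} = - \frac{20635}{2303}$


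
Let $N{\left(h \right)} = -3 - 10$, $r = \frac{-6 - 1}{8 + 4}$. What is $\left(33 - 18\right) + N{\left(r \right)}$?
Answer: $2$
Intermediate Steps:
$r = - \frac{7}{12} \approx -0.58333$
$N{\left(h \right)} = -13$ ($N{\left(h \right)} = -3 - 10 = -13$)
$\left(33 - 18\right) + N{\left(r \right)} = \left(33 - 18\right) - 13 = 15 - 13 = 2$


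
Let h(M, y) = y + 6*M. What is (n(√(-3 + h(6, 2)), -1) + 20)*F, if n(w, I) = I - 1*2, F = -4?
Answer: -68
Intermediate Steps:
n(w, I) = -2 + I (n(w, I) = I - 2 = -2 + I)
(n(√(-3 + h(6, 2)), -1) + 20)*F = ((-2 - 1) + 20)*(-4) = (-3 + 20)*(-4) = 17*(-4) = -68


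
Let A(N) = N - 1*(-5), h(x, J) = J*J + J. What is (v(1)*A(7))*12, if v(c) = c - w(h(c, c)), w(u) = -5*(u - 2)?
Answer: 144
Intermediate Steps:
h(x, J) = J + J² (h(x, J) = J² + J = J + J²)
A(N) = 5 + N (A(N) = N + 5 = 5 + N)
w(u) = 10 - 5*u (w(u) = -5*(-2 + u) = 10 - 5*u)
v(c) = -10 + c + 5*c*(1 + c) (v(c) = c - (10 - 5*c*(1 + c)) = c + (-10 + 5*c*(1 + c)) = -10 + c + 5*c*(1 + c))
(v(1)*A(7))*12 = ((-10 + 1 + 5*1*(1 + 1))*(5 + 7))*12 = ((-10 + 1 + 5*1*2)*12)*12 = ((-10 + 1 + 10)*12)*12 = (1*12)*12 = 12*12 = 144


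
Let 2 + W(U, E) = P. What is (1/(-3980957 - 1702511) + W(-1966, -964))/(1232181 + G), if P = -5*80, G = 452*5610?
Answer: -2284754137/21414744760668 ≈ -0.00010669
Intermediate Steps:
G = 2535720
P = -400
W(U, E) = -402 (W(U, E) = -2 - 400 = -402)
(1/(-3980957 - 1702511) + W(-1966, -964))/(1232181 + G) = (1/(-3980957 - 1702511) - 402)/(1232181 + 2535720) = (1/(-5683468) - 402)/3767901 = (-1/5683468 - 402)*(1/3767901) = -2284754137/5683468*1/3767901 = -2284754137/21414744760668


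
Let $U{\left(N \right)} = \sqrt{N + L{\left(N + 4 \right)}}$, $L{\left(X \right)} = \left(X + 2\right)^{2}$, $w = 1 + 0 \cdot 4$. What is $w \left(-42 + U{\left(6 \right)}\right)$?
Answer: $-42 + 5 \sqrt{6} \approx -29.753$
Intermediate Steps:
$w = 1$ ($w = 1 + 0 = 1$)
$L{\left(X \right)} = \left(2 + X\right)^{2}$
$U{\left(N \right)} = \sqrt{N + \left(6 + N\right)^{2}}$ ($U{\left(N \right)} = \sqrt{N + \left(2 + \left(N + 4\right)\right)^{2}} = \sqrt{N + \left(2 + \left(4 + N\right)\right)^{2}} = \sqrt{N + \left(6 + N\right)^{2}}$)
$w \left(-42 + U{\left(6 \right)}\right) = 1 \left(-42 + \sqrt{6 + \left(6 + 6\right)^{2}}\right) = 1 \left(-42 + \sqrt{6 + 12^{2}}\right) = 1 \left(-42 + \sqrt{6 + 144}\right) = 1 \left(-42 + \sqrt{150}\right) = 1 \left(-42 + 5 \sqrt{6}\right) = -42 + 5 \sqrt{6}$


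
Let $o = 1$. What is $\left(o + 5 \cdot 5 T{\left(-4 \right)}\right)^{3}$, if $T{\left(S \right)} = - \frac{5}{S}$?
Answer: $\frac{2146689}{64} \approx 33542.0$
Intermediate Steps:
$\left(o + 5 \cdot 5 T{\left(-4 \right)}\right)^{3} = \left(1 + 5 \cdot 5 \left(- \frac{5}{-4}\right)\right)^{3} = \left(1 + 25 \left(\left(-5\right) \left(- \frac{1}{4}\right)\right)\right)^{3} = \left(1 + 25 \cdot \frac{5}{4}\right)^{3} = \left(1 + \frac{125}{4}\right)^{3} = \left(\frac{129}{4}\right)^{3} = \frac{2146689}{64}$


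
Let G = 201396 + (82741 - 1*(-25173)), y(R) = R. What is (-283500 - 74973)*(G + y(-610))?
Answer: -110660615100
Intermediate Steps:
G = 309310 (G = 201396 + (82741 + 25173) = 201396 + 107914 = 309310)
(-283500 - 74973)*(G + y(-610)) = (-283500 - 74973)*(309310 - 610) = -358473*308700 = -110660615100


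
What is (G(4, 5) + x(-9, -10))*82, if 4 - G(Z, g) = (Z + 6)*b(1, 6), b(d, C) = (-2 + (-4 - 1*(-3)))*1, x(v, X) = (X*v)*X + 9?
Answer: -70274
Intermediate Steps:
x(v, X) = 9 + v*X**2 (x(v, X) = v*X**2 + 9 = 9 + v*X**2)
b(d, C) = -3 (b(d, C) = (-2 + (-4 + 3))*1 = (-2 - 1)*1 = -3*1 = -3)
G(Z, g) = 22 + 3*Z (G(Z, g) = 4 - (Z + 6)*(-3) = 4 - (6 + Z)*(-3) = 4 - (-18 - 3*Z) = 4 + (18 + 3*Z) = 22 + 3*Z)
(G(4, 5) + x(-9, -10))*82 = ((22 + 3*4) + (9 - 9*(-10)**2))*82 = ((22 + 12) + (9 - 9*100))*82 = (34 + (9 - 900))*82 = (34 - 891)*82 = -857*82 = -70274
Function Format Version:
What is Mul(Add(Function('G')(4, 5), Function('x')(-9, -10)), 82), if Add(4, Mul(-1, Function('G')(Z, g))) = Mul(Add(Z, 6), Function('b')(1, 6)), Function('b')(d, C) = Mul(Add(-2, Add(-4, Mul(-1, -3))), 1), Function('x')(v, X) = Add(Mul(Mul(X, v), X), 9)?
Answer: -70274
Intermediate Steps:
Function('x')(v, X) = Add(9, Mul(v, Pow(X, 2))) (Function('x')(v, X) = Add(Mul(v, Pow(X, 2)), 9) = Add(9, Mul(v, Pow(X, 2))))
Function('b')(d, C) = -3 (Function('b')(d, C) = Mul(Add(-2, Add(-4, 3)), 1) = Mul(Add(-2, -1), 1) = Mul(-3, 1) = -3)
Function('G')(Z, g) = Add(22, Mul(3, Z)) (Function('G')(Z, g) = Add(4, Mul(-1, Mul(Add(Z, 6), -3))) = Add(4, Mul(-1, Mul(Add(6, Z), -3))) = Add(4, Mul(-1, Add(-18, Mul(-3, Z)))) = Add(4, Add(18, Mul(3, Z))) = Add(22, Mul(3, Z)))
Mul(Add(Function('G')(4, 5), Function('x')(-9, -10)), 82) = Mul(Add(Add(22, Mul(3, 4)), Add(9, Mul(-9, Pow(-10, 2)))), 82) = Mul(Add(Add(22, 12), Add(9, Mul(-9, 100))), 82) = Mul(Add(34, Add(9, -900)), 82) = Mul(Add(34, -891), 82) = Mul(-857, 82) = -70274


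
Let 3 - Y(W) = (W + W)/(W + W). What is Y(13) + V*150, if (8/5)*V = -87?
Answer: -32617/4 ≈ -8154.3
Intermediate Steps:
V = -435/8 (V = (5/8)*(-87) = -435/8 ≈ -54.375)
Y(W) = 2 (Y(W) = 3 - (W + W)/(W + W) = 3 - 2*W/(2*W) = 3 - 2*W*1/(2*W) = 3 - 1*1 = 3 - 1 = 2)
Y(13) + V*150 = 2 - 435/8*150 = 2 - 32625/4 = -32617/4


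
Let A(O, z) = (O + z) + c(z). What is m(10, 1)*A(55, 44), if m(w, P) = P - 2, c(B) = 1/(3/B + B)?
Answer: -192005/1939 ≈ -99.023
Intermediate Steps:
c(B) = 1/(B + 3/B)
m(w, P) = -2 + P
A(O, z) = O + z + z/(3 + z²) (A(O, z) = (O + z) + z/(3 + z²) = O + z + z/(3 + z²))
m(10, 1)*A(55, 44) = (-2 + 1)*((44 + (3 + 44²)*(55 + 44))/(3 + 44²)) = -(44 + (3 + 1936)*99)/(3 + 1936) = -(44 + 1939*99)/1939 = -(44 + 191961)/1939 = -192005/1939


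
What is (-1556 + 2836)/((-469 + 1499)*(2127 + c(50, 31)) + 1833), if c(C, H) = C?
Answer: 1280/2244143 ≈ 0.00057037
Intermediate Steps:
(-1556 + 2836)/((-469 + 1499)*(2127 + c(50, 31)) + 1833) = (-1556 + 2836)/((-469 + 1499)*(2127 + 50) + 1833) = 1280/(1030*2177 + 1833) = 1280/(2242310 + 1833) = 1280/2244143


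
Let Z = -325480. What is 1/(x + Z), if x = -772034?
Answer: -1/1097514 ≈ -9.1115e-7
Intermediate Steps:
1/(x + Z) = 1/(-772034 - 325480) = 1/(-1097514) = -1/1097514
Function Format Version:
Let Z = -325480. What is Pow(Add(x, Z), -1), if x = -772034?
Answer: Rational(-1, 1097514) ≈ -9.1115e-7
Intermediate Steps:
Pow(Add(x, Z), -1) = Pow(Add(-772034, -325480), -1) = Pow(-1097514, -1) = Rational(-1, 1097514)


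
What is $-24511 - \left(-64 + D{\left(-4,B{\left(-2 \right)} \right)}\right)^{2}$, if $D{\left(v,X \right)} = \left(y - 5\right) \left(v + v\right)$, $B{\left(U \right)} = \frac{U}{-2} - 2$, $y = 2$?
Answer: $-26111$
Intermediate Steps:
$B{\left(U \right)} = -2 - \frac{U}{2}$ ($B{\left(U \right)} = U \left(- \frac{1}{2}\right) - 2 = - \frac{U}{2} - 2 = -2 - \frac{U}{2}$)
$D{\left(v,X \right)} = - 6 v$ ($D{\left(v,X \right)} = \left(2 - 5\right) \left(v + v\right) = - 3 \cdot 2 v = - 6 v$)
$-24511 - \left(-64 + D{\left(-4,B{\left(-2 \right)} \right)}\right)^{2} = -24511 - \left(-64 - -24\right)^{2} = -24511 - \left(-64 + 24\right)^{2} = -24511 - \left(-40\right)^{2} = -24511 - 1600 = -26111$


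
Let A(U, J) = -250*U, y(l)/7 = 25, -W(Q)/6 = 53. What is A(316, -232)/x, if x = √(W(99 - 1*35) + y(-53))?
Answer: 79000*I*√143/143 ≈ 6606.3*I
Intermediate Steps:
W(Q) = -318 (W(Q) = -6*53 = -318)
y(l) = 175 (y(l) = 7*25 = 175)
x = I*√143 (x = √(-318 + 175) = √(-143) = I*√143 ≈ 11.958*I)
A(316, -232)/x = (-250*316)/((I*√143)) = -(-79000)*I*√143/143 = 79000*I*√143/143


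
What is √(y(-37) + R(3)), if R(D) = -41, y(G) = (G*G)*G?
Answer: I*√50694 ≈ 225.15*I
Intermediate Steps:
y(G) = G³ (y(G) = G²*G = G³)
√(y(-37) + R(3)) = √((-37)³ - 41) = √(-50653 - 41) = √(-50694) = I*√50694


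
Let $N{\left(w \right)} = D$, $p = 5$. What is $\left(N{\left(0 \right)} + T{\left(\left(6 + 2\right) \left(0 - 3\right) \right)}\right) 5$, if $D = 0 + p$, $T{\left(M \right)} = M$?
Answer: $-95$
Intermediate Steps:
$D = 5$ ($D = 0 + 5 = 5$)
$N{\left(w \right)} = 5$
$\left(N{\left(0 \right)} + T{\left(\left(6 + 2\right) \left(0 - 3\right) \right)}\right) 5 = \left(5 + \left(6 + 2\right) \left(0 - 3\right)\right) 5 = \left(5 + 8 \left(-3\right)\right) 5 = \left(5 - 24\right) 5 = \left(-19\right) 5 = -95$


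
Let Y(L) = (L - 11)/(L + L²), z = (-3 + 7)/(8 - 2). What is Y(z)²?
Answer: 8649/100 ≈ 86.490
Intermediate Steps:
z = ⅔ (z = 4/6 = 4*(⅙) = ⅔ ≈ 0.66667)
Y(L) = (-11 + L)/(L + L²)
Y(z)² = ((-11 + ⅔)/((⅔)*(1 + ⅔)))² = ((3/2)*(-31/3)/(5/3))² = ((3/2)*(⅗)*(-31/3))² = (-93/10)² = 8649/100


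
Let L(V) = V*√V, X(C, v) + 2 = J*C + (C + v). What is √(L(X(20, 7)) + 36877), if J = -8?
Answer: √(36877 - 405*I*√15) ≈ 192.08 - 4.0831*I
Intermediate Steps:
X(C, v) = -2 + v - 7*C (X(C, v) = -2 + (-8*C + (C + v)) = -2 + (v - 7*C) = -2 + v - 7*C)
L(V) = V^(3/2)
√(L(X(20, 7)) + 36877) = √((-2 + 7 - 7*20)^(3/2) + 36877) = √((-2 + 7 - 140)^(3/2) + 36877) = √((-135)^(3/2) + 36877) = √(-405*I*√15 + 36877) = √(36877 - 405*I*√15)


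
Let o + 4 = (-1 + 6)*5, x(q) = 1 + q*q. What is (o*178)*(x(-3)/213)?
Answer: 12460/71 ≈ 175.49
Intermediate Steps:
x(q) = 1 + q**2
o = 21 (o = -4 + (-1 + 6)*5 = -4 + 5*5 = -4 + 25 = 21)
(o*178)*(x(-3)/213) = (21*178)*((1 + (-3)**2)/213) = 3738*((1 + 9)*(1/213)) = 3738*(10*(1/213)) = 3738*(10/213) = 12460/71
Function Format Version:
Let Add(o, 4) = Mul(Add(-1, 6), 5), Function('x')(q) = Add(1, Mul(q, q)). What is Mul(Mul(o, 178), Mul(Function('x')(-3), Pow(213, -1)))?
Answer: Rational(12460, 71) ≈ 175.49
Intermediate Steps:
Function('x')(q) = Add(1, Pow(q, 2))
o = 21 (o = Add(-4, Mul(Add(-1, 6), 5)) = Add(-4, Mul(5, 5)) = Add(-4, 25) = 21)
Mul(Mul(o, 178), Mul(Function('x')(-3), Pow(213, -1))) = Mul(Mul(21, 178), Mul(Add(1, Pow(-3, 2)), Pow(213, -1))) = Mul(3738, Mul(Add(1, 9), Rational(1, 213))) = Mul(3738, Mul(10, Rational(1, 213))) = Mul(3738, Rational(10, 213)) = Rational(12460, 71)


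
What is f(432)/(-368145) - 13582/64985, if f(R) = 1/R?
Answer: -432012574693/2067025204080 ≈ -0.20900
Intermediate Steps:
f(432)/(-368145) - 13582/64985 = 1/(432*(-368145)) - 13582/64985 = (1/432)*(-1/368145) - 13582*1/64985 = -1/159038640 - 13582/64985 = -432012574693/2067025204080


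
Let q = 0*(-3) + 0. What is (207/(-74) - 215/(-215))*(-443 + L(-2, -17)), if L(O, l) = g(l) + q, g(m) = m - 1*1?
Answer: 61313/74 ≈ 828.55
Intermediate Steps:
g(m) = -1 + m (g(m) = m - 1 = -1 + m)
q = 0 (q = 0 + 0 = 0)
L(O, l) = -1 + l (L(O, l) = (-1 + l) + 0 = -1 + l)
(207/(-74) - 215/(-215))*(-443 + L(-2, -17)) = (207/(-74) - 215/(-215))*(-443 + (-1 - 17)) = (207*(-1/74) - 215*(-1/215))*(-443 - 18) = (-207/74 + 1)*(-461) = -133/74*(-461) = 61313/74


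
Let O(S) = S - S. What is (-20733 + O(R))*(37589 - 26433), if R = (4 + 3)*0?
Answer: -231297348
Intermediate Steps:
R = 0 (R = 7*0 = 0)
O(S) = 0
(-20733 + O(R))*(37589 - 26433) = (-20733 + 0)*(37589 - 26433) = -20733*11156 = -231297348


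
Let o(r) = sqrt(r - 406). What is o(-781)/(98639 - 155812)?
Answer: -I*sqrt(1187)/57173 ≈ -0.00060261*I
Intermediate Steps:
o(r) = sqrt(-406 + r)
o(-781)/(98639 - 155812) = sqrt(-406 - 781)/(98639 - 155812) = sqrt(-1187)/(-57173) = (I*sqrt(1187))*(-1/57173) = -I*sqrt(1187)/57173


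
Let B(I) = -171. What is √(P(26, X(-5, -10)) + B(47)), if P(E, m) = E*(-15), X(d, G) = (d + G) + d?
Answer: I*√561 ≈ 23.685*I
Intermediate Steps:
X(d, G) = G + 2*d (X(d, G) = (G + d) + d = G + 2*d)
P(E, m) = -15*E
√(P(26, X(-5, -10)) + B(47)) = √(-15*26 - 171) = √(-390 - 171) = √(-561) = I*√561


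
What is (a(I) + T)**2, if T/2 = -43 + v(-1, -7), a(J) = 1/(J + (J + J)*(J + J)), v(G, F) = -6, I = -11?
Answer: 2148600609/223729 ≈ 9603.6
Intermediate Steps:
a(J) = 1/(J + 4*J**2) (a(J) = 1/(J + (2*J)*(2*J)) = 1/(J + 4*J**2))
T = -98 (T = 2*(-43 - 6) = 2*(-49) = -98)
(a(I) + T)**2 = (1/((-11)*(1 + 4*(-11))) - 98)**2 = (-1/(11*(1 - 44)) - 98)**2 = (-1/11/(-43) - 98)**2 = (-1/11*(-1/43) - 98)**2 = (1/473 - 98)**2 = (-46353/473)**2 = 2148600609/223729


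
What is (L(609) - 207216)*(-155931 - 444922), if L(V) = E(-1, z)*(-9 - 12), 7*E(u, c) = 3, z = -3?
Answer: 124511762925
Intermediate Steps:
E(u, c) = 3/7 (E(u, c) = (⅐)*3 = 3/7)
L(V) = -9 (L(V) = 3*(-9 - 12)/7 = (3/7)*(-21) = -9)
(L(609) - 207216)*(-155931 - 444922) = (-9 - 207216)*(-155931 - 444922) = -207225*(-600853) = 124511762925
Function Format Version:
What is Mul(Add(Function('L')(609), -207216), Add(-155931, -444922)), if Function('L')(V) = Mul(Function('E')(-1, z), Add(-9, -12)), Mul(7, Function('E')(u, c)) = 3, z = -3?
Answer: 124511762925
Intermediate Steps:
Function('E')(u, c) = Rational(3, 7) (Function('E')(u, c) = Mul(Rational(1, 7), 3) = Rational(3, 7))
Function('L')(V) = -9 (Function('L')(V) = Mul(Rational(3, 7), Add(-9, -12)) = Mul(Rational(3, 7), -21) = -9)
Mul(Add(Function('L')(609), -207216), Add(-155931, -444922)) = Mul(Add(-9, -207216), Add(-155931, -444922)) = Mul(-207225, -600853) = 124511762925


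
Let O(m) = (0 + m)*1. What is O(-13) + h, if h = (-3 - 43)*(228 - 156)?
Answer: -3325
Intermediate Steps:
h = -3312 (h = -46*72 = -3312)
O(m) = m (O(m) = m*1 = m)
O(-13) + h = -13 - 3312 = -3325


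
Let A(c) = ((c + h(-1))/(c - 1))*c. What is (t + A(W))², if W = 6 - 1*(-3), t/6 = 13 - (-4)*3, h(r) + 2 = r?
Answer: 393129/16 ≈ 24571.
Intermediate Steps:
h(r) = -2 + r
t = 150 (t = 6*(13 - (-4)*3) = 6*(13 - 1*(-12)) = 6*(13 + 12) = 6*25 = 150)
W = 9 (W = 6 + 3 = 9)
A(c) = c*(-3 + c)/(-1 + c) (A(c) = ((c + (-2 - 1))/(c - 1))*c = ((c - 3)/(-1 + c))*c = ((-3 + c)/(-1 + c))*c = c*(-3 + c)/(-1 + c))
(t + A(W))² = (150 + 9*(-3 + 9)/(-1 + 9))² = (150 + 9*6/8)² = (150 + 9*(⅛)*6)² = (150 + 27/4)² = (627/4)² = 393129/16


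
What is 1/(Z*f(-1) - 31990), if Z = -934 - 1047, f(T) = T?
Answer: -1/30009 ≈ -3.3323e-5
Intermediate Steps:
Z = -1981
1/(Z*f(-1) - 31990) = 1/(-1981*(-1) - 31990) = 1/(1981 - 31990) = 1/(-30009) = -1/30009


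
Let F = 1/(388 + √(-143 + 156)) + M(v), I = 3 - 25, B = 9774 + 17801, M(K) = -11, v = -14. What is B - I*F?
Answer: 4114472359/150531 - 22*√13/150531 ≈ 27333.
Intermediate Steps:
B = 27575
I = -22
F = -11 + 1/(388 + √13) (F = 1/(388 + √(-143 + 156)) - 11 = 1/(388 + √13) - 11 = -11 + 1/(388 + √13) ≈ -10.997)
B - I*F = 27575 - (-22)*(-1655453/150531 - √13/150531) = 27575 - (36419966/150531 + 22*√13/150531) = 27575 + (-36419966/150531 - 22*√13/150531) = 4114472359/150531 - 22*√13/150531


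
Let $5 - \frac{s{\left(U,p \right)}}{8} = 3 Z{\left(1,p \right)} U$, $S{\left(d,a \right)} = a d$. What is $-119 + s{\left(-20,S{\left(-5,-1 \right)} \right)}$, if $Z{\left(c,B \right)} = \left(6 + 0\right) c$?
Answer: $2801$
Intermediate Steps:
$Z{\left(c,B \right)} = 6 c$
$s{\left(U,p \right)} = 40 - 144 U$ ($s{\left(U,p \right)} = 40 - 8 \cdot 3 \cdot 6 \cdot 1 U = 40 - 8 \cdot 3 \cdot 6 U = 40 - 8 \cdot 18 U = 40 - 144 U$)
$-119 + s{\left(-20,S{\left(-5,-1 \right)} \right)} = -119 + \left(40 - -2880\right) = -119 + \left(40 + 2880\right) = -119 + 2920 = 2801$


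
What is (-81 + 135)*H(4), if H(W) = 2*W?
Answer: 432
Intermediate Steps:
(-81 + 135)*H(4) = (-81 + 135)*(2*4) = 54*8 = 432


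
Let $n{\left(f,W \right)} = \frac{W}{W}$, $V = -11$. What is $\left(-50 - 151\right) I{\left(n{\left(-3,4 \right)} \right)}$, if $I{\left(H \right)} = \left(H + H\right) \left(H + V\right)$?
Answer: $4020$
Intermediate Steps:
$n{\left(f,W \right)} = 1$
$I{\left(H \right)} = 2 H \left(-11 + H\right)$ ($I{\left(H \right)} = \left(H + H\right) \left(H - 11\right) = 2 H \left(-11 + H\right)$)
$\left(-50 - 151\right) I{\left(n{\left(-3,4 \right)} \right)} = \left(-50 - 151\right) 2 \cdot 1 \left(-11 + 1\right) = - 201 \cdot 2 \cdot 1 \left(-10\right) = \left(-201\right) \left(-20\right) = 4020$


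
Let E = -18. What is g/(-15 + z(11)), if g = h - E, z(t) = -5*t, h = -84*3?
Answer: 117/35 ≈ 3.3429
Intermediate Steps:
h = -252
g = -234 (g = -252 - 1*(-18) = -252 + 18 = -234)
g/(-15 + z(11)) = -234/(-15 - 5*11) = -234/(-15 - 55) = -234/(-70) = -234*(-1/70) = 117/35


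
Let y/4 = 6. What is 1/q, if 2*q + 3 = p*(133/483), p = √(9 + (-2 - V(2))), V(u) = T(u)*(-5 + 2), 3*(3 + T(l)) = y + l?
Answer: -9522/11395 - 1748*√6/11395 ≈ -1.2114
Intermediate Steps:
y = 24 (y = 4*6 = 24)
T(l) = 5 + l/3 (T(l) = -3 + (24 + l)/3 = -3 + (8 + l/3) = 5 + l/3)
V(u) = -15 - u (V(u) = (5 + u/3)*(-5 + 2) = (5 + u/3)*(-3) = -15 - u)
p = 2*√6 (p = √(9 + (-2 - (-15 - 1*2))) = √(9 + (-2 - (-15 - 2))) = √(9 + (-2 - 1*(-17))) = √(9 + (-2 + 17)) = √(9 + 15) = √24 = 2*√6 ≈ 4.8990)
q = -3/2 + 19*√6/69 (q = -3/2 + ((2*√6)*(133/483))/2 = -3/2 + ((2*√6)*(133*(1/483)))/2 = -3/2 + ((2*√6)*(19/69))/2 = -3/2 + (38*√6/69)/2 = -3/2 + 19*√6/69 ≈ -0.82550)
1/q = 1/(-3/2 + 19*√6/69)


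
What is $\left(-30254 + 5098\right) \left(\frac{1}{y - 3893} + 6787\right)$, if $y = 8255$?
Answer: $- \frac{372370369310}{2181} \approx -1.7073 \cdot 10^{8}$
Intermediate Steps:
$\left(-30254 + 5098\right) \left(\frac{1}{y - 3893} + 6787\right) = \left(-30254 + 5098\right) \left(\frac{1}{8255 - 3893} + 6787\right) = - 25156 \left(\frac{1}{4362} + 6787\right) = \left(-25156\right) \frac{29604895}{4362} = - \frac{372370369310}{2181}$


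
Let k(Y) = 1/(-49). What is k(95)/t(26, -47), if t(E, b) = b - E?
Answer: 1/3577 ≈ 0.00027956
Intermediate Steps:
k(Y) = -1/49
k(95)/t(26, -47) = -1/(49*(-47 - 1*26)) = -1/(49*(-47 - 26)) = -1/49/(-73) = -1/49*(-1/73) = 1/3577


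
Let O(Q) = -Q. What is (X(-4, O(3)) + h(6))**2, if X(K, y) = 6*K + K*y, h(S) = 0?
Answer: 144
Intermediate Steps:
(X(-4, O(3)) + h(6))**2 = (-4*(6 - 1*3) + 0)**2 = (-4*(6 - 3) + 0)**2 = (-4*3 + 0)**2 = (-12 + 0)**2 = (-12)**2 = 144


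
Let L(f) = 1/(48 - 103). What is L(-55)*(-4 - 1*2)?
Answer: 6/55 ≈ 0.10909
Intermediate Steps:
L(f) = -1/55 (L(f) = 1/(-55) = -1/55)
L(-55)*(-4 - 1*2) = -(-4 - 1*2)/55 = -(-4 - 2)/55 = -1/55*(-6) = 6/55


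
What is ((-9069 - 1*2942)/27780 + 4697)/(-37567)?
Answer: -130470649/1043611260 ≈ -0.12502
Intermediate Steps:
((-9069 - 1*2942)/27780 + 4697)/(-37567) = ((-9069 - 2942)*(1/27780) + 4697)*(-1/37567) = (-12011*1/27780 + 4697)*(-1/37567) = (-12011/27780 + 4697)*(-1/37567) = (130470649/27780)*(-1/37567) = -130470649/1043611260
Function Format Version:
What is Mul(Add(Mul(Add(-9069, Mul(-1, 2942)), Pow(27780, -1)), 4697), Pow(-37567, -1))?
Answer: Rational(-130470649, 1043611260) ≈ -0.12502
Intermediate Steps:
Mul(Add(Mul(Add(-9069, Mul(-1, 2942)), Pow(27780, -1)), 4697), Pow(-37567, -1)) = Mul(Add(Mul(Add(-9069, -2942), Rational(1, 27780)), 4697), Rational(-1, 37567)) = Mul(Add(Mul(-12011, Rational(1, 27780)), 4697), Rational(-1, 37567)) = Mul(Add(Rational(-12011, 27780), 4697), Rational(-1, 37567)) = Mul(Rational(130470649, 27780), Rational(-1, 37567)) = Rational(-130470649, 1043611260)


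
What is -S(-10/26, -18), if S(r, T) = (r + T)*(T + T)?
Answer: -8604/13 ≈ -661.85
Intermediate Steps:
S(r, T) = 2*T*(T + r) (S(r, T) = (T + r)*(2*T) = 2*T*(T + r))
-S(-10/26, -18) = -2*(-18)*(-18 - 10/26) = -2*(-18)*(-18 - 10*1/26) = -2*(-18)*(-18 - 5/13) = -2*(-18)*(-239)/13 = -1*8604/13 = -8604/13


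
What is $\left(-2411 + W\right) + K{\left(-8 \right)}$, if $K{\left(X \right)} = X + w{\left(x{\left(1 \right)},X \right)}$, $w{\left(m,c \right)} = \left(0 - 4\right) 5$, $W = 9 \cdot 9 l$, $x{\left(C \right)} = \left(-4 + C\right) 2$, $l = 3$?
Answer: $-2196$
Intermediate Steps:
$x{\left(C \right)} = -8 + 2 C$
$W = 243$ ($W = 9 \cdot 9 \cdot 3 = 81 \cdot 3 = 243$)
$w{\left(m,c \right)} = -20$ ($w{\left(m,c \right)} = \left(-4\right) 5 = -20$)
$K{\left(X \right)} = -20 + X$ ($K{\left(X \right)} = X - 20 = -20 + X$)
$\left(-2411 + W\right) + K{\left(-8 \right)} = \left(-2411 + 243\right) - 28 = -2168 - 28 = -2196$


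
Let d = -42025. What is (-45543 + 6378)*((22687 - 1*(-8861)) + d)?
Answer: 410331705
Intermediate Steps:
(-45543 + 6378)*((22687 - 1*(-8861)) + d) = (-45543 + 6378)*((22687 - 1*(-8861)) - 42025) = -39165*((22687 + 8861) - 42025) = -39165*(31548 - 42025) = -39165*(-10477) = 410331705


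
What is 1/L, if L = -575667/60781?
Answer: -60781/575667 ≈ -0.10558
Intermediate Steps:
L = -575667/60781 (L = -575667*1/60781 = -575667/60781 ≈ -9.4712)
1/L = 1/(-575667/60781) = -60781/575667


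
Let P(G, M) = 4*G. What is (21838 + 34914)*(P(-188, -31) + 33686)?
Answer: 1869070368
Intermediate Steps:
(21838 + 34914)*(P(-188, -31) + 33686) = (21838 + 34914)*(4*(-188) + 33686) = 56752*(-752 + 33686) = 56752*32934 = 1869070368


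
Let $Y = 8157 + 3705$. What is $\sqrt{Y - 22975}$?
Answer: $i \sqrt{11113} \approx 105.42 i$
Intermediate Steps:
$Y = 11862$
$\sqrt{Y - 22975} = \sqrt{11862 - 22975} = \sqrt{-11113} = i \sqrt{11113}$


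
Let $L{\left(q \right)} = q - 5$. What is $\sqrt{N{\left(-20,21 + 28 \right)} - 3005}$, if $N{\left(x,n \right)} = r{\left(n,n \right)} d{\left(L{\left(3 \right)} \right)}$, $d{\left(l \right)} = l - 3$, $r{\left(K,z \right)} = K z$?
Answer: $i \sqrt{15010} \approx 122.52 i$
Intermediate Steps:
$L{\left(q \right)} = -5 + q$ ($L{\left(q \right)} = q - 5 = -5 + q$)
$d{\left(l \right)} = -3 + l$ ($d{\left(l \right)} = l - 3 = -3 + l$)
$N{\left(x,n \right)} = - 5 n^{2}$ ($N{\left(x,n \right)} = n n \left(-3 + \left(-5 + 3\right)\right) = n^{2} \left(-3 - 2\right) = n^{2} \left(-5\right) = - 5 n^{2}$)
$\sqrt{N{\left(-20,21 + 28 \right)} - 3005} = \sqrt{- 5 \left(21 + 28\right)^{2} - 3005} = \sqrt{- 5 \cdot 49^{2} - 3005} = \sqrt{\left(-5\right) 2401 - 3005} = \sqrt{-12005 - 3005} = \sqrt{-15010} = i \sqrt{15010}$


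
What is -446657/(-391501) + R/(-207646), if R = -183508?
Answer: 82295052465/40646808323 ≈ 2.0246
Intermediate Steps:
-446657/(-391501) + R/(-207646) = -446657/(-391501) - 183508/(-207646) = -446657*(-1/391501) - 183508*(-1/207646) = 446657/391501 + 91754/103823 = 82295052465/40646808323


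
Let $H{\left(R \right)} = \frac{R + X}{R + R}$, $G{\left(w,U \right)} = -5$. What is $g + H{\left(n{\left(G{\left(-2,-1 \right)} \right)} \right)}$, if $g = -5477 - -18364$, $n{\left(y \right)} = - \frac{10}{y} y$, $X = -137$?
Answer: $\frac{257887}{20} \approx 12894.0$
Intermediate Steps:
$n{\left(y \right)} = -10$
$H{\left(R \right)} = \frac{-137 + R}{2 R}$ ($H{\left(R \right)} = \frac{R - 137}{R + R} = \frac{-137 + R}{2 R}$)
$g = 12887$ ($g = -5477 + 18364 = 12887$)
$g + H{\left(n{\left(G{\left(-2,-1 \right)} \right)} \right)} = 12887 + \frac{-137 - 10}{2 \left(-10\right)} = 12887 + \frac{1}{2} \left(- \frac{1}{10}\right) \left(-147\right) = 12887 + \frac{147}{20} = \frac{257887}{20}$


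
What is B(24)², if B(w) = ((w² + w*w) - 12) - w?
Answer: 1245456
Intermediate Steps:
B(w) = -12 - w + 2*w² (B(w) = ((w² + w²) - 12) - w = (2*w² - 12) - w = (-12 + 2*w²) - w = -12 - w + 2*w²)
B(24)² = (-12 - 1*24 + 2*24²)² = (-12 - 24 + 2*576)² = (-12 - 24 + 1152)² = 1116² = 1245456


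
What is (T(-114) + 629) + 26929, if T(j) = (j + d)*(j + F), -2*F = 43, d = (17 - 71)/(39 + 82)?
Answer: 5210922/121 ≈ 43066.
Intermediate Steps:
d = -54/121 ≈ -0.44628
F = -43/2 (F = -1/2*43 = -43/2 ≈ -21.500)
T(j) = (-54/121 + j)*(-43/2 + j) (T(j) = (j - 54/121)*(j - 43/2) = (-54/121 + j)*(-43/2 + j))
(T(-114) + 629) + 26929 = ((1161/121 + (-114)**2 - 5311/242*(-114)) + 629) + 26929 = ((1161/121 + 12996 + 302727/121) + 629) + 26929 = (1876404/121 + 629) + 26929 = 1952513/121 + 26929 = 5210922/121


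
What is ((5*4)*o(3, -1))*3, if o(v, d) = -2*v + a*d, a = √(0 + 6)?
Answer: -360 - 60*√6 ≈ -506.97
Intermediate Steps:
a = √6 ≈ 2.4495
o(v, d) = -2*v + d*√6 (o(v, d) = -2*v + √6*d = -2*v + d*√6)
((5*4)*o(3, -1))*3 = ((5*4)*(-2*3 - √6))*3 = (20*(-6 - √6))*3 = (-120 - 20*√6)*3 = -360 - 60*√6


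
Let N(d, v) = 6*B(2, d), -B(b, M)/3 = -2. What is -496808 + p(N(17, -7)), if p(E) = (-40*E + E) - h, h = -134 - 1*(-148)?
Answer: -498226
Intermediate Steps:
B(b, M) = 6 (B(b, M) = -3*(-2) = 6)
h = 14 (h = -134 + 148 = 14)
N(d, v) = 36 (N(d, v) = 6*6 = 36)
p(E) = -14 - 39*E (p(E) = (-40*E + E) - 1*14 = -39*E - 14 = -14 - 39*E)
-496808 + p(N(17, -7)) = -496808 + (-14 - 39*36) = -496808 + (-14 - 1404) = -496808 - 1418 = -498226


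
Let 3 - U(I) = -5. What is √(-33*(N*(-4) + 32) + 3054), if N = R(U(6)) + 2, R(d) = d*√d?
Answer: √(2262 + 2112*√2) ≈ 72.449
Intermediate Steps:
U(I) = 8 (U(I) = 3 - 1*(-5) = 3 + 5 = 8)
R(d) = d^(3/2)
N = 2 + 16*√2 (N = 8^(3/2) + 2 = 16*√2 + 2 = 2 + 16*√2 ≈ 24.627)
√(-33*(N*(-4) + 32) + 3054) = √(-33*((2 + 16*√2)*(-4) + 32) + 3054) = √(-33*((-8 - 64*√2) + 32) + 3054) = √(-33*(24 - 64*√2) + 3054) = √((-792 + 2112*√2) + 3054) = √(2262 + 2112*√2)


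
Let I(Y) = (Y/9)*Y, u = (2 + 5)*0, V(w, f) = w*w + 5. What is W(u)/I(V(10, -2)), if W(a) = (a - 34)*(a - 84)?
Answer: 408/175 ≈ 2.3314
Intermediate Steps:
V(w, f) = 5 + w² (V(w, f) = w² + 5 = 5 + w²)
u = 0 (u = 7*0 = 0)
I(Y) = Y²/9 (I(Y) = (Y*(⅑))*Y = (Y/9)*Y = Y²/9)
W(a) = (-84 + a)*(-34 + a) (W(a) = (-34 + a)*(-84 + a) = (-84 + a)*(-34 + a))
W(u)/I(V(10, -2)) = (2856 + 0² - 118*0)/(((5 + 10²)²/9)) = (2856 + 0 + 0)/(((5 + 100)²/9)) = 2856/(((⅑)*105²)) = 2856/(((⅑)*11025)) = 2856/1225 = 2856*(1/1225) = 408/175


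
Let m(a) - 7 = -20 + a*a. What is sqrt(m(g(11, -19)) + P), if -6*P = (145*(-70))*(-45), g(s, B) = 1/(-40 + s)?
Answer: 3*I*sqrt(7114673)/29 ≈ 275.93*I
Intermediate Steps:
m(a) = -13 + a**2 (m(a) = 7 + (-20 + a*a) = 7 + (-20 + a**2) = -13 + a**2)
P = -76125 (P = -145*(-70)*(-45)/6 = -(-5075)*(-45)/3 = -1/6*456750 = -76125)
sqrt(m(g(11, -19)) + P) = sqrt((-13 + (1/(-40 + 11))**2) - 76125) = sqrt((-13 + (1/(-29))**2) - 76125) = sqrt((-13 + (-1/29)**2) - 76125) = sqrt((-13 + 1/841) - 76125) = sqrt(-10932/841 - 76125) = sqrt(-64032057/841) = 3*I*sqrt(7114673)/29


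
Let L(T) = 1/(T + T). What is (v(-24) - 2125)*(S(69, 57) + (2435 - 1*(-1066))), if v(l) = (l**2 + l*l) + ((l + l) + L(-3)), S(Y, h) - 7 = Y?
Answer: -21916279/6 ≈ -3.6527e+6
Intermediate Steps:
L(T) = 1/(2*T)
S(Y, h) = 7 + Y
v(l) = -1/6 + 2*l + 2*l**2 (v(l) = (l**2 + l*l) + ((l + l) + (1/2)/(-3)) = (l**2 + l**2) + (2*l + (1/2)*(-1/3)) = 2*l**2 + (2*l - 1/6) = 2*l**2 + (-1/6 + 2*l) = -1/6 + 2*l + 2*l**2)
(v(-24) - 2125)*(S(69, 57) + (2435 - 1*(-1066))) = ((-1/6 + 2*(-24) + 2*(-24)**2) - 2125)*((7 + 69) + (2435 - 1*(-1066))) = ((-1/6 - 48 + 2*576) - 2125)*(76 + (2435 + 1066)) = ((-1/6 - 48 + 1152) - 2125)*(76 + 3501) = (6623/6 - 2125)*3577 = -6127/6*3577 = -21916279/6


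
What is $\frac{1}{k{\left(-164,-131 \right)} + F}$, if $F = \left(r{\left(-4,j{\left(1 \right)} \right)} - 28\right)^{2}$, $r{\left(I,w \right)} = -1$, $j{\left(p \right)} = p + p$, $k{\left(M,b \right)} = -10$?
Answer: $\frac{1}{831} \approx 0.0012034$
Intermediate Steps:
$j{\left(p \right)} = 2 p$
$F = 841$ ($F = \left(-1 - 28\right)^{2} = \left(-29\right)^{2} = 841$)
$\frac{1}{k{\left(-164,-131 \right)} + F} = \frac{1}{-10 + 841} = \frac{1}{831}$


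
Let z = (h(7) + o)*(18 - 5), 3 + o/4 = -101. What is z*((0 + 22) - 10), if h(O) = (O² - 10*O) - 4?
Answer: -68796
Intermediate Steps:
o = -416 (o = -12 + 4*(-101) = -12 - 404 = -416)
h(O) = -4 + O² - 10*O
z = -5733 (z = ((-4 + 7² - 10*7) - 416)*(18 - 5) = ((-4 + 49 - 70) - 416)*13 = (-25 - 416)*13 = -441*13 = -5733)
z*((0 + 22) - 10) = -5733*((0 + 22) - 10) = -5733*(22 - 10) = -5733*12 = -68796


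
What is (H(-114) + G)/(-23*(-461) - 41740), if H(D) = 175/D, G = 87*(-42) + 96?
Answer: 405787/3549618 ≈ 0.11432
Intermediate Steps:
G = -3558 (G = -3654 + 96 = -3558)
(H(-114) + G)/(-23*(-461) - 41740) = (175/(-114) - 3558)/(-23*(-461) - 41740) = (175*(-1/114) - 3558)/(10603 - 41740) = (-175/114 - 3558)/(-31137) = -405787/114*(-1/31137) = 405787/3549618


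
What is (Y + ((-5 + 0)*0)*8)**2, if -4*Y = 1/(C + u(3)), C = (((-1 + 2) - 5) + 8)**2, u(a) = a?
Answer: 1/5776 ≈ 0.00017313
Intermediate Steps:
C = 16 (C = ((1 - 5) + 8)**2 = (-4 + 8)**2 = 4**2 = 16)
Y = -1/76 (Y = -1/(4*(16 + 3)) = -1/4/19 = -1/4*1/19 = -1/76 ≈ -0.013158)
(Y + ((-5 + 0)*0)*8)**2 = (-1/76 + ((-5 + 0)*0)*8)**2 = (-1/76 - 5*0*8)**2 = (-1/76 + 0*8)**2 = (-1/76 + 0)**2 = (-1/76)**2 = 1/5776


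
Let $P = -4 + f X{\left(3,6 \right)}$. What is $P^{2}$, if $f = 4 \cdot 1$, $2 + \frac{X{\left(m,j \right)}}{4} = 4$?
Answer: $784$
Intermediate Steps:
$X{\left(m,j \right)} = 8$ ($X{\left(m,j \right)} = -8 + 4 \cdot 4 = -8 + 16 = 8$)
$f = 4$
$P = 28$ ($P = -4 + 4 \cdot 8 = -4 + 32 = 28$)
$P^{2} = 28^{2} = 784$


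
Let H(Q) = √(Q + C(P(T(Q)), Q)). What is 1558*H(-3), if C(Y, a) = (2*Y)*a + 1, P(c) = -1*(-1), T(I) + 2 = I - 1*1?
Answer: 3116*I*√2 ≈ 4406.7*I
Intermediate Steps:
T(I) = -3 + I (T(I) = -2 + (I - 1*1) = -2 + (I - 1) = -2 + (-1 + I) = -3 + I)
P(c) = 1
C(Y, a) = 1 + 2*Y*a (C(Y, a) = 2*Y*a + 1 = 1 + 2*Y*a)
H(Q) = √(1 + 3*Q) (H(Q) = √(Q + (1 + 2*1*Q)) = √(Q + (1 + 2*Q)) = √(1 + 3*Q))
1558*H(-3) = 1558*√(1 + 3*(-3)) = 1558*√(1 - 9) = 1558*√(-8) = 1558*(2*I*√2) = 3116*I*√2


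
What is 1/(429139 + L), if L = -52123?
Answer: 1/377016 ≈ 2.6524e-6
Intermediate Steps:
1/(429139 + L) = 1/(429139 - 52123) = 1/377016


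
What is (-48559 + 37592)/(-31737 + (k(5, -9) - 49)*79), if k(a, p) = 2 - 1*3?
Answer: 10967/35687 ≈ 0.30731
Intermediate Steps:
k(a, p) = -1 (k(a, p) = 2 - 3 = -1)
(-48559 + 37592)/(-31737 + (k(5, -9) - 49)*79) = (-48559 + 37592)/(-31737 + (-1 - 49)*79) = -10967/(-31737 - 50*79) = -10967/(-31737 - 3950) = -10967/(-35687) = -10967*(-1/35687) = 10967/35687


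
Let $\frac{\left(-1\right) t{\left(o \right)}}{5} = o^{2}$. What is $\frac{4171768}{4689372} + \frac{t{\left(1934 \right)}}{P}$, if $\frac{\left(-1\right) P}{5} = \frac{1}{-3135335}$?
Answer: $- \frac{13748381814185863238}{1172343} \approx -1.1727 \cdot 10^{13}$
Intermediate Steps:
$t{\left(o \right)} = - 5 o^{2}$
$P = \frac{1}{627067}$ ($P = - \frac{5}{-3135335} = \left(-5\right) \left(- \frac{1}{3135335}\right) = \frac{1}{627067} \approx 1.5947 \cdot 10^{-6}$)
$\frac{4171768}{4689372} + \frac{t{\left(1934 \right)}}{P} = \frac{4171768}{4689372} + - 5 \cdot 1934^{2} \frac{1}{\frac{1}{627067}} = 4171768 \cdot \frac{1}{4689372} + \left(-5\right) 3740356 \cdot 627067 = \frac{1042942}{1172343} - 11727269079260 = - \frac{13748381814185863238}{1172343}$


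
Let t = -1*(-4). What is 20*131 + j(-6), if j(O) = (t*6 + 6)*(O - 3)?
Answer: 2350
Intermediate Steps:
t = 4
j(O) = -90 + 30*O (j(O) = (4*6 + 6)*(O - 3) = (24 + 6)*(-3 + O) = 30*(-3 + O) = -90 + 30*O)
20*131 + j(-6) = 20*131 + (-90 + 30*(-6)) = 2620 + (-90 - 180) = 2620 - 270 = 2350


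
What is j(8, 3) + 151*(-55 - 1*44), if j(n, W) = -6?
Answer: -14955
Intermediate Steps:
j(8, 3) + 151*(-55 - 1*44) = -6 + 151*(-55 - 1*44) = -6 + 151*(-55 - 44) = -6 + 151*(-99) = -6 - 14949 = -14955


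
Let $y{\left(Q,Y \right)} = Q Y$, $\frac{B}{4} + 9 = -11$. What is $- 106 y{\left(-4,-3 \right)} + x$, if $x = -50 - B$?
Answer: $-1242$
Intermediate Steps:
$B = -80$ ($B = -36 + 4 \left(-11\right) = -36 - 44 = -80$)
$x = 30$ ($x = -50 - -80 = -50 + 80 = 30$)
$- 106 y{\left(-4,-3 \right)} + x = - 106 \left(\left(-4\right) \left(-3\right)\right) + 30 = \left(-106\right) 12 + 30 = -1272 + 30 = -1242$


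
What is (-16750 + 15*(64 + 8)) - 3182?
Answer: -18852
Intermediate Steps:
(-16750 + 15*(64 + 8)) - 3182 = (-16750 + 15*72) - 3182 = (-16750 + 1080) - 3182 = -15670 - 3182 = -18852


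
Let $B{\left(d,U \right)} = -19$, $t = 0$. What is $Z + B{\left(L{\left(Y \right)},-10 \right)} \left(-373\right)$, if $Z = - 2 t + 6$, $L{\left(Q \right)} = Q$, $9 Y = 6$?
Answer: $7093$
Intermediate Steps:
$Y = \frac{2}{3}$ ($Y = \frac{1}{9} \cdot 6 = \frac{2}{3} \approx 0.66667$)
$Z = 6$ ($Z = \left(-2\right) 0 + 6 = 0 + 6 = 6$)
$Z + B{\left(L{\left(Y \right)},-10 \right)} \left(-373\right) = 6 - -7087 = 6 + 7087 = 7093$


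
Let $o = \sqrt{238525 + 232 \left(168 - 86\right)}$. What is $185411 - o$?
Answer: $185411 - \sqrt{257549} \approx 1.849 \cdot 10^{5}$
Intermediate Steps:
$o = \sqrt{257549}$ ($o = \sqrt{238525 + 232 \cdot 82} = \sqrt{238525 + 19024} = \sqrt{257549} \approx 507.49$)
$185411 - o = 185411 - \sqrt{257549}$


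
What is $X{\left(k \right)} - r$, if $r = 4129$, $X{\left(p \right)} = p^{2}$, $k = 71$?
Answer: $912$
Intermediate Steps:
$X{\left(k \right)} - r = 71^{2} - 4129 = 5041 - 4129 = 912$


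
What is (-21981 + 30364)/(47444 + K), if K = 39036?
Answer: 8383/86480 ≈ 0.096936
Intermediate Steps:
(-21981 + 30364)/(47444 + K) = (-21981 + 30364)/(47444 + 39036) = 8383/86480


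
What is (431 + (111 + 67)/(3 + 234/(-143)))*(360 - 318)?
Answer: 117922/5 ≈ 23584.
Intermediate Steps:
(431 + (111 + 67)/(3 + 234/(-143)))*(360 - 318) = (431 + 178/(3 + 234*(-1/143)))*42 = (431 + 178/(3 - 18/11))*42 = (431 + 178/(15/11))*42 = (431 + 178*(11/15))*42 = (431 + 1958/15)*42 = (8423/15)*42 = 117922/5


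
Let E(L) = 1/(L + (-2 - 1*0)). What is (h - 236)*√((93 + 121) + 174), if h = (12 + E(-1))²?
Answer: -1798*√97/9 ≈ -1967.6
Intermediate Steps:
E(L) = 1/(-2 + L) (E(L) = 1/(L + (-2 + 0)) = 1/(L - 2) = 1/(-2 + L))
h = 1225/9 (h = (12 + 1/(-2 - 1))² = (12 + 1/(-3))² = (12 - ⅓)² = (35/3)² = 1225/9 ≈ 136.11)
(h - 236)*√((93 + 121) + 174) = (1225/9 - 236)*√((93 + 121) + 174) = -899*√(214 + 174)/9 = -1798*√97/9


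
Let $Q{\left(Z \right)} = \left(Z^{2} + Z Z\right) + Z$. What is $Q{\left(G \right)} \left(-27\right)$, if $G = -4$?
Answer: $-756$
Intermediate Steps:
$Q{\left(Z \right)} = Z + 2 Z^{2}$ ($Q{\left(Z \right)} = \left(Z^{2} + Z^{2}\right) + Z = 2 Z^{2} + Z = Z + 2 Z^{2}$)
$Q{\left(G \right)} \left(-27\right) = - 4 \left(1 + 2 \left(-4\right)\right) \left(-27\right) = - 4 \left(1 - 8\right) \left(-27\right) = \left(-4\right) \left(-7\right) \left(-27\right) = 28 \left(-27\right) = -756$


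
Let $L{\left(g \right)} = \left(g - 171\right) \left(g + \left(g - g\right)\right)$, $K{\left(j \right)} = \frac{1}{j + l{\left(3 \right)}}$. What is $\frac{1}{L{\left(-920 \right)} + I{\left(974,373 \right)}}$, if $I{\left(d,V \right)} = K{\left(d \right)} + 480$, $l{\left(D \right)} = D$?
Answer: $\frac{977}{981103401} \approx 9.9582 \cdot 10^{-7}$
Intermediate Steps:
$K{\left(j \right)} = \frac{1}{3 + j}$ ($K{\left(j \right)} = \frac{1}{j + 3} = \frac{1}{3 + j}$)
$I{\left(d,V \right)} = 480 + \frac{1}{3 + d}$ ($I{\left(d,V \right)} = \frac{1}{3 + d} + 480 = 480 + \frac{1}{3 + d}$)
$L{\left(g \right)} = g \left(-171 + g\right)$ ($L{\left(g \right)} = \left(-171 + g\right) \left(g + 0\right) = \left(-171 + g\right) g = g \left(-171 + g\right)$)
$\frac{1}{L{\left(-920 \right)} + I{\left(974,373 \right)}} = \frac{1}{- 920 \left(-171 - 920\right) + \frac{1441 + 480 \cdot 974}{3 + 974}} = \frac{1}{\left(-920\right) \left(-1091\right) + \frac{1441 + 467520}{977}} = \frac{1}{1003720 + \frac{1}{977} \cdot 468961} = \frac{1}{1003720 + \frac{468961}{977}} = \frac{1}{\frac{981103401}{977}} = \frac{977}{981103401}$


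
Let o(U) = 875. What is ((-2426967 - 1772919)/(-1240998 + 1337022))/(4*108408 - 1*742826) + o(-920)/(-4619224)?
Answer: -17131705379/357148351135591 ≈ -4.7968e-5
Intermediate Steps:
((-2426967 - 1772919)/(-1240998 + 1337022))/(4*108408 - 1*742826) + o(-920)/(-4619224) = ((-2426967 - 1772919)/(-1240998 + 1337022))/(4*108408 - 1*742826) + 875/(-4619224) = (-4199886/96024)/(433632 - 742826) + 875*(-1/4619224) = -4199886*1/96024/(-309194) - 875/4619224 = -699981/16004*(-1/309194) - 875/4619224 = 699981/4948340776 - 875/4619224 = -17131705379/357148351135591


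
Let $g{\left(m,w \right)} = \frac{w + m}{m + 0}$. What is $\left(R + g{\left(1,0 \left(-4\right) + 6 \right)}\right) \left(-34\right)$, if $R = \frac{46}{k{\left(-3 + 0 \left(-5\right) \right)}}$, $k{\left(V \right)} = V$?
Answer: $\frac{850}{3} \approx 283.33$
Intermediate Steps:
$g{\left(m,w \right)} = \frac{m + w}{m}$
$R = - \frac{46}{3}$ ($R = \frac{46}{-3 + 0 \left(-5\right)} = \frac{46}{-3 + 0} = \frac{46}{-3} = 46 \left(- \frac{1}{3}\right) = - \frac{46}{3} \approx -15.333$)
$\left(R + g{\left(1,0 \left(-4\right) + 6 \right)}\right) \left(-34\right) = \left(- \frac{46}{3} + \frac{1 + \left(0 \left(-4\right) + 6\right)}{1}\right) \left(-34\right) = \left(- \frac{46}{3} + 1 \left(1 + \left(0 + 6\right)\right)\right) \left(-34\right) = \left(- \frac{46}{3} + 1 \left(1 + 6\right)\right) \left(-34\right) = \left(- \frac{46}{3} + 1 \cdot 7\right) \left(-34\right) = \left(- \frac{46}{3} + 7\right) \left(-34\right) = \left(- \frac{25}{3}\right) \left(-34\right) = \frac{850}{3}$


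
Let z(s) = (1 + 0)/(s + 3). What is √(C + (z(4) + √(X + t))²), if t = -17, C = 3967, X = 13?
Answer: 2*√(48547 + 7*I)/7 ≈ 62.953 + 0.0045386*I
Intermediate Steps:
z(s) = 1/(3 + s)
√(C + (z(4) + √(X + t))²) = √(3967 + (1/(3 + 4) + √(13 - 17))²) = √(3967 + (1/7 + √(-4))²) = √(3967 + (⅐ + 2*I)²)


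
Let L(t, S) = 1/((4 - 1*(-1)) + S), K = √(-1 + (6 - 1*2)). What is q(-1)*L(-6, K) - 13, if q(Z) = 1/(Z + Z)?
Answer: -577/44 + √3/44 ≈ -13.074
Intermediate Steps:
K = √3 (K = √(-1 + (6 - 2)) = √(-1 + 4) = √3 ≈ 1.7320)
L(t, S) = 1/(5 + S) (L(t, S) = 1/((4 + 1) + S) = 1/(5 + S))
q(Z) = 1/(2*Z)
q(-1)*L(-6, K) - 13 = ((½)/(-1))/(5 + √3) - 13 = ((½)*(-1))/(5 + √3) - 13 = -1/(2*(5 + √3)) - 13 = -13 - 1/(2*(5 + √3))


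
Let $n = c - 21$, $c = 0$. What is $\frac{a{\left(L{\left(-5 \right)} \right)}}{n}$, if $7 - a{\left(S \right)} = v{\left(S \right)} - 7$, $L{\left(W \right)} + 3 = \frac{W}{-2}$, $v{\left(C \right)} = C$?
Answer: $- \frac{29}{42} \approx -0.69048$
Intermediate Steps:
$n = -21$ ($n = 0 - 21 = -21$)
$L{\left(W \right)} = -3 - \frac{W}{2}$ ($L{\left(W \right)} = -3 + \frac{W}{-2} = -3 + W \left(- \frac{1}{2}\right) = -3 - \frac{W}{2}$)
$a{\left(S \right)} = 14 - S$ ($a{\left(S \right)} = 7 - \left(S - 7\right) = 7 - \left(-7 + S\right) = 14 - S$)
$\frac{a{\left(L{\left(-5 \right)} \right)}}{n} = \frac{14 - \left(-3 - - \frac{5}{2}\right)}{-21} = \left(14 - \left(-3 + \frac{5}{2}\right)\right) \left(- \frac{1}{21}\right) = \left(14 - - \frac{1}{2}\right) \left(- \frac{1}{21}\right) = \left(14 + \frac{1}{2}\right) \left(- \frac{1}{21}\right) = \frac{29}{2} \left(- \frac{1}{21}\right) = - \frac{29}{42}$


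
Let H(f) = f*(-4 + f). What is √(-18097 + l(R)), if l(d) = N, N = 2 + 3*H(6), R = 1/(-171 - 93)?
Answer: I*√18059 ≈ 134.38*I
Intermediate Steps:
R = -1/264 (R = 1/(-264) = -1/264 ≈ -0.0037879)
N = 38 (N = 2 + 3*(6*(-4 + 6)) = 2 + 3*(6*2) = 2 + 3*12 = 2 + 36 = 38)
l(d) = 38
√(-18097 + l(R)) = √(-18097 + 38) = √(-18059) = I*√18059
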